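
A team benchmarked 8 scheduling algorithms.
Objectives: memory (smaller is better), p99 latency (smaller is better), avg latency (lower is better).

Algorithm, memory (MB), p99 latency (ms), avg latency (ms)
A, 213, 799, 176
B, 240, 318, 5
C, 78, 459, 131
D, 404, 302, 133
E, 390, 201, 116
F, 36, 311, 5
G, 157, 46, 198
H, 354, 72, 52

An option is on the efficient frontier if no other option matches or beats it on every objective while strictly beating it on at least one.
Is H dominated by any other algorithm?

No

A: worse on p99 latency (799 vs 72).
B: worse on p99 latency (318 vs 72).
C: worse on p99 latency (459 vs 72).
D: worse on memory (404 vs 354).
E: worse on memory (390 vs 354).
F: worse on p99 latency (311 vs 72).
G: worse on avg latency (198 vs 52).
No option is at least as good as H on every objective and strictly better on one.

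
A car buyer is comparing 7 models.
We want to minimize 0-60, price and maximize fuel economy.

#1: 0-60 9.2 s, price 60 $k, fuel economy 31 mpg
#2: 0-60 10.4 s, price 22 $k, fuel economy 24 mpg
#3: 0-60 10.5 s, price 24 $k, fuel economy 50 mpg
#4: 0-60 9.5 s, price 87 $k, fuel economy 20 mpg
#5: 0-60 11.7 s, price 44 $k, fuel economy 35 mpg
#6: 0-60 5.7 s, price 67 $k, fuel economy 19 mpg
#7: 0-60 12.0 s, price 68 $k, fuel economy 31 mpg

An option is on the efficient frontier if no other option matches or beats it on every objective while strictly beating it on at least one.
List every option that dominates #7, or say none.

#1: 0-60 9.2≤12.0, price 60≤68, fuel economy 31≥31 — dominates #7.
#3: 0-60 10.5≤12.0, price 24≤68, fuel economy 50≥31 — dominates #7.
#5: 0-60 11.7≤12.0, price 44≤68, fuel economy 35≥31 — dominates #7.
Others (#2, #4, #6) are each worse than #7 on at least one objective.

#1, #3, #5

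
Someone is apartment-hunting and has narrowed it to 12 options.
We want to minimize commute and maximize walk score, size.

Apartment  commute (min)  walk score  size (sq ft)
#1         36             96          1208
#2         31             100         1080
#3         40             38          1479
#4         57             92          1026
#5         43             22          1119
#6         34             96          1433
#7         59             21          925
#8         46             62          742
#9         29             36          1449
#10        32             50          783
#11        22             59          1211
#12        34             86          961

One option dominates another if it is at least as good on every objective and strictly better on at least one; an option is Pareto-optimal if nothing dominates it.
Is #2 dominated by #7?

No

#7 vs #2: #7 is worse on commute (59 vs 31), so it does not dominate #2.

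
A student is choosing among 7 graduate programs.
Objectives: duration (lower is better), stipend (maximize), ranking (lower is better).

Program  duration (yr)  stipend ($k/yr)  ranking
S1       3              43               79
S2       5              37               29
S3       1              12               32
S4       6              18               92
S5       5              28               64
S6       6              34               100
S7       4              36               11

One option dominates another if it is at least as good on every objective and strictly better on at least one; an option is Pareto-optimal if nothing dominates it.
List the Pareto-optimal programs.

S1: not dominated (best stipend).
S2: not dominated.
S3: not dominated (best duration).
S4: dominated by S1 (duration 3≤6, stipend 43≥18, ranking 79≤92).
S5: dominated by S2 (duration 5≤5, stipend 37≥28, ranking 29≤64).
S6: dominated by S1 (duration 3≤6, stipend 43≥34, ranking 79≤100).
S7: not dominated (best ranking).

S1, S2, S3, S7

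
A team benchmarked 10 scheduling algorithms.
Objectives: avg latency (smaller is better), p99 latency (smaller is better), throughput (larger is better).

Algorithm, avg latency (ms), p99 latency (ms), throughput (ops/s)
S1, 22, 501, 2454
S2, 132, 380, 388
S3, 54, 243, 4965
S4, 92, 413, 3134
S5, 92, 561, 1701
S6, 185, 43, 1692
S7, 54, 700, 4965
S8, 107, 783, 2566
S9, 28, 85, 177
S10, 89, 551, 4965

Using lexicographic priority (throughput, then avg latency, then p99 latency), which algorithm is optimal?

S3

First maximize throughput: best is 4965, kept {S3, S7, S10}.
Then minimize avg latency: best is 54, kept {S3, S7}.
Then minimize p99 latency: best is 243, kept {S3}.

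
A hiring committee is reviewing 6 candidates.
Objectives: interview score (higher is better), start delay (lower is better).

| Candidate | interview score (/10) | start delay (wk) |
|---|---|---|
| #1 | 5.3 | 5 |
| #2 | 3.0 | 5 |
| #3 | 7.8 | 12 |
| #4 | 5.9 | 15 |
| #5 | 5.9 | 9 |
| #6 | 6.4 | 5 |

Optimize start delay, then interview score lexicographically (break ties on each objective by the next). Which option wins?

#6

First minimize start delay: best is 5, kept {#1, #2, #6}.
Then maximize interview score: best is 6.4, kept {#6}.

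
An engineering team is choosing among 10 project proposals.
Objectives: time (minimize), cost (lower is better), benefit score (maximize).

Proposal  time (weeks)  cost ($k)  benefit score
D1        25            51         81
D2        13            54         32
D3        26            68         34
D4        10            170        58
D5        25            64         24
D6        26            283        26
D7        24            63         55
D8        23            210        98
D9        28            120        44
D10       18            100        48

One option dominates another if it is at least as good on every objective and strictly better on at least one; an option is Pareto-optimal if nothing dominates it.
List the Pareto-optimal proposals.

D1, D2, D4, D7, D8, D10

D1: not dominated (best cost).
D2: not dominated.
D3: dominated by D1 (time 25≤26, cost 51≤68, benefit score 81≥34).
D4: not dominated (best time).
D5: dominated by D1 (time 25≤25, cost 51≤64, benefit score 81≥24).
D6: dominated by D1 (time 25≤26, cost 51≤283, benefit score 81≥26).
D7: not dominated.
D8: not dominated (best benefit score).
D9: dominated by D1 (time 25≤28, cost 51≤120, benefit score 81≥44).
D10: not dominated.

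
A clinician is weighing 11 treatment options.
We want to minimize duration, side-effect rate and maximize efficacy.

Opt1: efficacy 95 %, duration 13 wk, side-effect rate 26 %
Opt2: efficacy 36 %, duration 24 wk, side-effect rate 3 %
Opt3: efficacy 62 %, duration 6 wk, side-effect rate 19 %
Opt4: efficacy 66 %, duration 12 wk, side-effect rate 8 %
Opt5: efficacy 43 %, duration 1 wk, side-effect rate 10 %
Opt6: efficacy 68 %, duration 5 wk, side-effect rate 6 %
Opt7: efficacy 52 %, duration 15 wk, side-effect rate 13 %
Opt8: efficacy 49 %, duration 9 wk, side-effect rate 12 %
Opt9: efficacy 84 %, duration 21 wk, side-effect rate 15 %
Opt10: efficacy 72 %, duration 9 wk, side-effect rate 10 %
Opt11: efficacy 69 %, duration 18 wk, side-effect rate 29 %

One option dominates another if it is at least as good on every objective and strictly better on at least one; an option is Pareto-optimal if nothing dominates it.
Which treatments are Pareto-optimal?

Opt1: not dominated (best efficacy).
Opt2: not dominated (best side-effect rate).
Opt3: dominated by Opt6 (efficacy 68≥62, duration 5≤6, side-effect rate 6≤19).
Opt4: dominated by Opt6 (efficacy 68≥66, duration 5≤12, side-effect rate 6≤8).
Opt5: not dominated (best duration).
Opt6: not dominated.
Opt7: dominated by Opt4 (efficacy 66≥52, duration 12≤15, side-effect rate 8≤13).
Opt8: dominated by Opt6 (efficacy 68≥49, duration 5≤9, side-effect rate 6≤12).
Opt9: not dominated.
Opt10: not dominated.
Opt11: dominated by Opt1 (efficacy 95≥69, duration 13≤18, side-effect rate 26≤29).

Opt1, Opt2, Opt5, Opt6, Opt9, Opt10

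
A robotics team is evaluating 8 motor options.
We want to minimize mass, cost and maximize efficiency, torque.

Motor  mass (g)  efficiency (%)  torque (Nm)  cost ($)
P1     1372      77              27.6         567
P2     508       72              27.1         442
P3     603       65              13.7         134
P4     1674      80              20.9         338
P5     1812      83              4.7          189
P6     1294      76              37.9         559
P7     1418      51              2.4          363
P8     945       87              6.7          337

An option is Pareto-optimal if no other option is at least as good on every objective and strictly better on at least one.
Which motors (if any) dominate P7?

P3, P8

P3: mass 603≤1418, efficiency 65≥51, torque 13.7≥2.4, cost 134≤363 — dominates P7.
P8: mass 945≤1418, efficiency 87≥51, torque 6.7≥2.4, cost 337≤363 — dominates P7.
Others (P1, P2, P4, P5, P6) are each worse than P7 on at least one objective.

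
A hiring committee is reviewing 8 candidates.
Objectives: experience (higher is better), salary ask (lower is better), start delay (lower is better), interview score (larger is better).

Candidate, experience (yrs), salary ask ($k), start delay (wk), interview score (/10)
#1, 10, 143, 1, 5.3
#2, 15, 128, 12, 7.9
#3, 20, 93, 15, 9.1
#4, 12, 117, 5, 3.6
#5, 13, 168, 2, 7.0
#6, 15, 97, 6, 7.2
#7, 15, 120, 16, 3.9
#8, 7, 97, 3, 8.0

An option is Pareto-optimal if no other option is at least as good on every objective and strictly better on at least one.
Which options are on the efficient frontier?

#1, #2, #3, #4, #5, #6, #8

#1: not dominated (best start delay).
#2: not dominated.
#3: not dominated (best experience).
#4: not dominated.
#5: not dominated.
#6: not dominated.
#7: dominated by #3 (experience 20≥15, salary ask 93≤120, start delay 15≤16, interview score 9.1≥3.9).
#8: not dominated.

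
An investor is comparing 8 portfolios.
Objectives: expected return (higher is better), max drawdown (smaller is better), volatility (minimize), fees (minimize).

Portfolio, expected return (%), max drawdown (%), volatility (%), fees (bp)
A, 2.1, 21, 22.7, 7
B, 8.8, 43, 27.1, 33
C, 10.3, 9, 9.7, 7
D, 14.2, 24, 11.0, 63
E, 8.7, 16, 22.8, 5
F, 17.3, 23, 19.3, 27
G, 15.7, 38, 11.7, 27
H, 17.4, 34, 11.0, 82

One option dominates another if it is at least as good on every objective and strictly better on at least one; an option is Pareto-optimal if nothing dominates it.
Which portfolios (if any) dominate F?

none

A: worse on expected return (2.1 vs 17.3).
B: worse on expected return (8.8 vs 17.3).
C: worse on expected return (10.3 vs 17.3).
D: worse on expected return (14.2 vs 17.3).
E: worse on expected return (8.7 vs 17.3).
G: worse on expected return (15.7 vs 17.3).
H: worse on max drawdown (34 vs 23).
No option dominates F.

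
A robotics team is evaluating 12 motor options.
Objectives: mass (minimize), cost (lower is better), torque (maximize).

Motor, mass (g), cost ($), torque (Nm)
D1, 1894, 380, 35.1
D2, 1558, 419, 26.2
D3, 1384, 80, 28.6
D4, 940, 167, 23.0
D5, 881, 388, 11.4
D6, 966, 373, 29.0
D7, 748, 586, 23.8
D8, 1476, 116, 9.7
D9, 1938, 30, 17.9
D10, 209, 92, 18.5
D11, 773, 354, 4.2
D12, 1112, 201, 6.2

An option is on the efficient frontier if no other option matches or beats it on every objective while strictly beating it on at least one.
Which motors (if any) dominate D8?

D3, D10

D3: mass 1384≤1476, cost 80≤116, torque 28.6≥9.7 — dominates D8.
D10: mass 209≤1476, cost 92≤116, torque 18.5≥9.7 — dominates D8.
Others (D1, D2, D4, D5, D6, D7, D9, D11, D12) are each worse than D8 on at least one objective.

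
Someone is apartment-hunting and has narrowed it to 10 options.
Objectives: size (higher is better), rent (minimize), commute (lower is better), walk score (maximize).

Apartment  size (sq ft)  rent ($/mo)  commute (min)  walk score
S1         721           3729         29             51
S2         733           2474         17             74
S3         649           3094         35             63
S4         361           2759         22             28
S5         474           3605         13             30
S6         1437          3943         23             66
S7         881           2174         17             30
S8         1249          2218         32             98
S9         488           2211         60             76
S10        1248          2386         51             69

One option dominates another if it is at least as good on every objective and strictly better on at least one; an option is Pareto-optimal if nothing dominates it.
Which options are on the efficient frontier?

S2, S5, S6, S7, S8, S9

S1: dominated by S2 (size 733≥721, rent 2474≤3729, commute 17≤29, walk score 74≥51).
S2: not dominated.
S3: dominated by S2 (size 733≥649, rent 2474≤3094, commute 17≤35, walk score 74≥63).
S4: dominated by S2 (size 733≥361, rent 2474≤2759, commute 17≤22, walk score 74≥28).
S5: not dominated (best commute).
S6: not dominated (best size).
S7: not dominated (best rent).
S8: not dominated (best walk score).
S9: not dominated.
S10: dominated by S8 (size 1249≥1248, rent 2218≤2386, commute 32≤51, walk score 98≥69).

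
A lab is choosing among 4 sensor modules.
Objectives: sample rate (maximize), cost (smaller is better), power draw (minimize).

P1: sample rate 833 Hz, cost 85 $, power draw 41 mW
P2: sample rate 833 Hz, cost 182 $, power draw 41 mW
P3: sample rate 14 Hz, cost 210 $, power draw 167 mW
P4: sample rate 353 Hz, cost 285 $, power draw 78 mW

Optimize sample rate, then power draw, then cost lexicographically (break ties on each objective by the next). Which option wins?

First maximize sample rate: best is 833, kept {P1, P2}.
Then minimize power draw: best is 41, kept {P1, P2}.
Then minimize cost: best is 85, kept {P1}.

P1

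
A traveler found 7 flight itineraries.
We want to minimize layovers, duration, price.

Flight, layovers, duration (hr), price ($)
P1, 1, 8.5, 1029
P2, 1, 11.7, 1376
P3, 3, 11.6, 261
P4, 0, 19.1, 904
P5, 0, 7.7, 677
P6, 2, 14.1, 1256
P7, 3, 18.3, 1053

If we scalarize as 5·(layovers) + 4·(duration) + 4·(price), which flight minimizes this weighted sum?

P3

P1: 5·1 + 4·8.5 + 4·1029 = 4155.0
P2: 5·1 + 4·11.7 + 4·1376 = 5555.8
P3: 5·3 + 4·11.6 + 4·261 = 1105.4
P4: 5·0 + 4·19.1 + 4·904 = 3692.4
P5: 5·0 + 4·7.7 + 4·677 = 2738.8
P6: 5·2 + 4·14.1 + 4·1256 = 5090.4
P7: 5·3 + 4·18.3 + 4·1053 = 4300.2
Lowest: P3 at 1105.4.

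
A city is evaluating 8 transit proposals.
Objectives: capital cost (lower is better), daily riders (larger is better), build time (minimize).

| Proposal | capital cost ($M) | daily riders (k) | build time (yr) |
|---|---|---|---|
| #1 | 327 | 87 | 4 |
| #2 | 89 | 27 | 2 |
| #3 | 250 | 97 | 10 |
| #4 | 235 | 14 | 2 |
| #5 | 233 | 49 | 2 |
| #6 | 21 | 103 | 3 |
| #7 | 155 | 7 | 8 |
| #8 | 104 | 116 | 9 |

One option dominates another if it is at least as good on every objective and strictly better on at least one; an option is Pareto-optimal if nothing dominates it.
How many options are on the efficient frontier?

4

#1: dominated by #6 (capital cost 21≤327, daily riders 103≥87, build time 3≤4).
#2: not dominated.
#3: dominated by #6 (capital cost 21≤250, daily riders 103≥97, build time 3≤10).
#4: dominated by #2 (capital cost 89≤235, daily riders 27≥14, build time 2≤2).
#5: not dominated.
#6: not dominated (best capital cost).
#7: dominated by #2 (capital cost 89≤155, daily riders 27≥7, build time 2≤8).
#8: not dominated (best daily riders).
Pareto-optimal: #2, #5, #6, #8 → 4.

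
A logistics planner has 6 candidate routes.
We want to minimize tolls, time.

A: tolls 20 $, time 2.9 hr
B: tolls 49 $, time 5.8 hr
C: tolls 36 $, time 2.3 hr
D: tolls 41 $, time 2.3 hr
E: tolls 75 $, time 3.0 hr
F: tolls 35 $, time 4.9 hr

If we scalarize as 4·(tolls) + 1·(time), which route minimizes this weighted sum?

A: 4·20 + 1·2.9 = 82.9
B: 4·49 + 1·5.8 = 201.8
C: 4·36 + 1·2.3 = 146.3
D: 4·41 + 1·2.3 = 166.3
E: 4·75 + 1·3.0 = 303.0
F: 4·35 + 1·4.9 = 144.9
Lowest: A at 82.9.

A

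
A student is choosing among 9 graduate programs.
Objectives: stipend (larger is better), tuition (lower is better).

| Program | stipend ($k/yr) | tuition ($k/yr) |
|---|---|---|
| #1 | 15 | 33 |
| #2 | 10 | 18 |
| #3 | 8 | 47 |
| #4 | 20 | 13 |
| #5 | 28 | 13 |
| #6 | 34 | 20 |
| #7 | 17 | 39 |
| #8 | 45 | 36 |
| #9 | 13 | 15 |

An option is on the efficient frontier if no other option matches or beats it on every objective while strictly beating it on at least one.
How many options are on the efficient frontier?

#1: dominated by #4 (stipend 20≥15, tuition 13≤33).
#2: dominated by #4 (stipend 20≥10, tuition 13≤18).
#3: dominated by #1 (stipend 15≥8, tuition 33≤47).
#4: dominated by #5 (stipend 28≥20, tuition 13≤13).
#5: not dominated.
#6: not dominated.
#7: dominated by #4 (stipend 20≥17, tuition 13≤39).
#8: not dominated (best stipend).
#9: dominated by #4 (stipend 20≥13, tuition 13≤15).
Pareto-optimal: #5, #6, #8 → 3.

3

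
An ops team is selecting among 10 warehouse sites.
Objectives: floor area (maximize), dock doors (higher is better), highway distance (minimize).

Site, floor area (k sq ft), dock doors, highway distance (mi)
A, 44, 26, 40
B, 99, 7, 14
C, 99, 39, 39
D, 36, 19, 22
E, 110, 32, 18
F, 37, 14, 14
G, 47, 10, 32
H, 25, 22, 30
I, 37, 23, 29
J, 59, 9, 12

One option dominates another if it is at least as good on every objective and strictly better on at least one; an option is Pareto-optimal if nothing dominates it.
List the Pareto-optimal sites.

A: dominated by C (floor area 99≥44, dock doors 39≥26, highway distance 39≤40).
B: not dominated.
C: not dominated (best dock doors).
D: dominated by E (floor area 110≥36, dock doors 32≥19, highway distance 18≤22).
E: not dominated (best floor area).
F: not dominated.
G: dominated by E (floor area 110≥47, dock doors 32≥10, highway distance 18≤32).
H: dominated by E (floor area 110≥25, dock doors 32≥22, highway distance 18≤30).
I: dominated by E (floor area 110≥37, dock doors 32≥23, highway distance 18≤29).
J: not dominated (best highway distance).

B, C, E, F, J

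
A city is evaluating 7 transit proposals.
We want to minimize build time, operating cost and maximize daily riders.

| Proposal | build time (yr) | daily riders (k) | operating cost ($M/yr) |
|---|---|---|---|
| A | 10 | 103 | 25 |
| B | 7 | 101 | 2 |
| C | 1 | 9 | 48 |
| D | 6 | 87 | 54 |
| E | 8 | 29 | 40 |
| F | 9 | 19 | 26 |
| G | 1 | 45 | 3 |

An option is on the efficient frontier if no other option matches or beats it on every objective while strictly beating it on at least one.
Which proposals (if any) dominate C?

G

G: build time 1≤1, daily riders 45≥9, operating cost 3≤48 — dominates C.
Others (A, B, D, E, F) are each worse than C on at least one objective.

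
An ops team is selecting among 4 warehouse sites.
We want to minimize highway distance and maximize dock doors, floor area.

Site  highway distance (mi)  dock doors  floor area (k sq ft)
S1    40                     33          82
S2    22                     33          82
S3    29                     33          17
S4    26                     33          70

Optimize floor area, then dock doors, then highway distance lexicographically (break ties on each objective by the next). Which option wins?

First maximize floor area: best is 82, kept {S1, S2}.
Then maximize dock doors: best is 33, kept {S1, S2}.
Then minimize highway distance: best is 22, kept {S2}.

S2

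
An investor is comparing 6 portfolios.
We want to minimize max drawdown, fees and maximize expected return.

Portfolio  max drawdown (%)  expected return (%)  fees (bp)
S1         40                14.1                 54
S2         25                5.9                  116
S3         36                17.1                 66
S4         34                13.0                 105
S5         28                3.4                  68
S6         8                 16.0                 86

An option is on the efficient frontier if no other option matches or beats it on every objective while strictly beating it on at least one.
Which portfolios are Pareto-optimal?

S1: not dominated (best fees).
S2: dominated by S6 (max drawdown 8≤25, expected return 16.0≥5.9, fees 86≤116).
S3: not dominated (best expected return).
S4: dominated by S6 (max drawdown 8≤34, expected return 16.0≥13.0, fees 86≤105).
S5: not dominated.
S6: not dominated (best max drawdown).

S1, S3, S5, S6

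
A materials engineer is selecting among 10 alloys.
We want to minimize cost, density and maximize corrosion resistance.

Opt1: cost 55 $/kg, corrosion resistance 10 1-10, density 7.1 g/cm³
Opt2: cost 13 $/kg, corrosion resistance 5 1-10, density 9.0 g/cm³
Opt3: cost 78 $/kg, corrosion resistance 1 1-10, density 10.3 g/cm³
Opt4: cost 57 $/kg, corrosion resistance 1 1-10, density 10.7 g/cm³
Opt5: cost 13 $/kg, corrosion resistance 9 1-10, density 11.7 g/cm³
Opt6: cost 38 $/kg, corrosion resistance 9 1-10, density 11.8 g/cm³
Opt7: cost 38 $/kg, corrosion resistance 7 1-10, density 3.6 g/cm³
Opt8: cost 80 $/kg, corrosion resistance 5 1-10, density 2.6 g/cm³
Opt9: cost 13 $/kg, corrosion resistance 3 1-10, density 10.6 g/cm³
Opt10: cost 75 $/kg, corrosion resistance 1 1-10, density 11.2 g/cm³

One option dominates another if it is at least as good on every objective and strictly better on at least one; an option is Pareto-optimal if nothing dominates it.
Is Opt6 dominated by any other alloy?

Opt5 vs Opt6: cost 13≤38, corrosion resistance 9≥9, density 11.7≤11.8 — Opt5 is at least as good on every objective and strictly better on at least one, so Opt5 dominates Opt6.

Yes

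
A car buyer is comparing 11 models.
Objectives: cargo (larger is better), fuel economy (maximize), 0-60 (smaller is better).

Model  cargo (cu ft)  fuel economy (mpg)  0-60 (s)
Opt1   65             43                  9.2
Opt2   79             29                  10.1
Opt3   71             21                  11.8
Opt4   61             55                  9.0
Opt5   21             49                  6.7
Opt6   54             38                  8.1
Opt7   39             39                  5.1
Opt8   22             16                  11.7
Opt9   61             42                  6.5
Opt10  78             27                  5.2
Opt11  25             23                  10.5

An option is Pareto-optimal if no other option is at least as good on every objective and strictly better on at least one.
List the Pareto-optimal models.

Opt1, Opt2, Opt4, Opt5, Opt7, Opt9, Opt10

Opt1: not dominated.
Opt2: not dominated (best cargo).
Opt3: dominated by Opt2 (cargo 79≥71, fuel economy 29≥21, 0-60 10.1≤11.8).
Opt4: not dominated (best fuel economy).
Opt5: not dominated.
Opt6: dominated by Opt9 (cargo 61≥54, fuel economy 42≥38, 0-60 6.5≤8.1).
Opt7: not dominated (best 0-60).
Opt8: dominated by Opt1 (cargo 65≥22, fuel economy 43≥16, 0-60 9.2≤11.7).
Opt9: not dominated.
Opt10: not dominated.
Opt11: dominated by Opt1 (cargo 65≥25, fuel economy 43≥23, 0-60 9.2≤10.5).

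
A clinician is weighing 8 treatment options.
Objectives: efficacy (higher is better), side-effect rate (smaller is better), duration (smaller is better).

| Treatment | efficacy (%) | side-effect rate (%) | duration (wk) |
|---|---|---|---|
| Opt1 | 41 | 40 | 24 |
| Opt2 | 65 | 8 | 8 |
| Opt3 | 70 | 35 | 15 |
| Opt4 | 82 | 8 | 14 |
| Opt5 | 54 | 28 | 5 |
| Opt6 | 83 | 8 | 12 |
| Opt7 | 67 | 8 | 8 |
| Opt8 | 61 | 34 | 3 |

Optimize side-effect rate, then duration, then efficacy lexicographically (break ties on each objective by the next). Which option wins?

Opt7

First minimize side-effect rate: best is 8, kept {Opt2, Opt4, Opt6, Opt7}.
Then minimize duration: best is 8, kept {Opt2, Opt7}.
Then maximize efficacy: best is 67, kept {Opt7}.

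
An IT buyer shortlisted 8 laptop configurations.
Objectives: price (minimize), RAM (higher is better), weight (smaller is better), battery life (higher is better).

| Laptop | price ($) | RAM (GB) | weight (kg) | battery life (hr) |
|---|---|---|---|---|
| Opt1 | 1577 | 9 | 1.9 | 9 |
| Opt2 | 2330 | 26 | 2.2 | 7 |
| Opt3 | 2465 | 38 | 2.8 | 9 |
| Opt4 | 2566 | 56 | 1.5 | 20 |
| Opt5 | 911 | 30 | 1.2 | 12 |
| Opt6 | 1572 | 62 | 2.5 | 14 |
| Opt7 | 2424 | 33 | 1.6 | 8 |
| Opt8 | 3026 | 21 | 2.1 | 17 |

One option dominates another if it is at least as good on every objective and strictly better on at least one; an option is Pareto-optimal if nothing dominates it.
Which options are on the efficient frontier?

Opt4, Opt5, Opt6, Opt7

Opt1: dominated by Opt5 (price 911≤1577, RAM 30≥9, weight 1.2≤1.9, battery life 12≥9).
Opt2: dominated by Opt5 (price 911≤2330, RAM 30≥26, weight 1.2≤2.2, battery life 12≥7).
Opt3: dominated by Opt6 (price 1572≤2465, RAM 62≥38, weight 2.5≤2.8, battery life 14≥9).
Opt4: not dominated (best battery life).
Opt5: not dominated (best price).
Opt6: not dominated (best RAM).
Opt7: not dominated.
Opt8: dominated by Opt4 (price 2566≤3026, RAM 56≥21, weight 1.5≤2.1, battery life 20≥17).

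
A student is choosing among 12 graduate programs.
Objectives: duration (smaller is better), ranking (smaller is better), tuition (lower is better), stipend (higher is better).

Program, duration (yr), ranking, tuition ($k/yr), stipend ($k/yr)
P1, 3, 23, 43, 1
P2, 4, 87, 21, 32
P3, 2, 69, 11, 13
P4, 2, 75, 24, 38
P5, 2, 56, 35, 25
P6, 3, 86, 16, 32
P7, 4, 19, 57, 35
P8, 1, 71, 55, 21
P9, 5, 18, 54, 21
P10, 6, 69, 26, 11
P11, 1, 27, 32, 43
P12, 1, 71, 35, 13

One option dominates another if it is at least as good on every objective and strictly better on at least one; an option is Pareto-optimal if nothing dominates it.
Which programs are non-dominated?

P1: not dominated.
P2: dominated by P6 (duration 3≤4, ranking 86≤87, tuition 16≤21, stipend 32≥32).
P3: not dominated (best tuition).
P4: not dominated.
P5: dominated by P11 (duration 1≤2, ranking 27≤56, tuition 32≤35, stipend 43≥25).
P6: not dominated.
P7: not dominated.
P8: dominated by P11 (duration 1≤1, ranking 27≤71, tuition 32≤55, stipend 43≥21).
P9: not dominated (best ranking).
P10: dominated by P3 (duration 2≤6, ranking 69≤69, tuition 11≤26, stipend 13≥11).
P11: not dominated (best stipend).
P12: dominated by P11 (duration 1≤1, ranking 27≤71, tuition 32≤35, stipend 43≥13).

P1, P3, P4, P6, P7, P9, P11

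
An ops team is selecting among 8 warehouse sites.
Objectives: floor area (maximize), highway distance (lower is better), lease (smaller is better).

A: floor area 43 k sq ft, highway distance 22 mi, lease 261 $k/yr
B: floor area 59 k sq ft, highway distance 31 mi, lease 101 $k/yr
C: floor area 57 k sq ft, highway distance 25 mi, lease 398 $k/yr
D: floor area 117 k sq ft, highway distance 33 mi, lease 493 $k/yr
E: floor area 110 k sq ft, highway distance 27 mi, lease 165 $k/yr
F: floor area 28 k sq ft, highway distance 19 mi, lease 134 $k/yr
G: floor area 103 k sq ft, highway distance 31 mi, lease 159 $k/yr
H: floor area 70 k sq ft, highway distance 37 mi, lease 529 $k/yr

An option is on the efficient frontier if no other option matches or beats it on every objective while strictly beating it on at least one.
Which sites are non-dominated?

A: not dominated.
B: not dominated (best lease).
C: not dominated.
D: not dominated (best floor area).
E: not dominated.
F: not dominated (best highway distance).
G: not dominated.
H: dominated by D (floor area 117≥70, highway distance 33≤37, lease 493≤529).

A, B, C, D, E, F, G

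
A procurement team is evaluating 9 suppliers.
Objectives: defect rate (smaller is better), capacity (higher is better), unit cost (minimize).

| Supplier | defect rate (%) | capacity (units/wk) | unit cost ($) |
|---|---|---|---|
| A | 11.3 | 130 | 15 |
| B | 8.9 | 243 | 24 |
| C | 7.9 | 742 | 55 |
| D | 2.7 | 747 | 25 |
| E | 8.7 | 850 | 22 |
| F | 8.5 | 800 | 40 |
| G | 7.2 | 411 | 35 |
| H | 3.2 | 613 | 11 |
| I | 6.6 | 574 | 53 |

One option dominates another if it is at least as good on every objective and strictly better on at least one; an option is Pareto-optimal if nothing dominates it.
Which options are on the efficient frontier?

D, E, F, H

A: dominated by H (defect rate 3.2≤11.3, capacity 613≥130, unit cost 11≤15).
B: dominated by E (defect rate 8.7≤8.9, capacity 850≥243, unit cost 22≤24).
C: dominated by D (defect rate 2.7≤7.9, capacity 747≥742, unit cost 25≤55).
D: not dominated (best defect rate).
E: not dominated (best capacity).
F: not dominated.
G: dominated by D (defect rate 2.7≤7.2, capacity 747≥411, unit cost 25≤35).
H: not dominated (best unit cost).
I: dominated by D (defect rate 2.7≤6.6, capacity 747≥574, unit cost 25≤53).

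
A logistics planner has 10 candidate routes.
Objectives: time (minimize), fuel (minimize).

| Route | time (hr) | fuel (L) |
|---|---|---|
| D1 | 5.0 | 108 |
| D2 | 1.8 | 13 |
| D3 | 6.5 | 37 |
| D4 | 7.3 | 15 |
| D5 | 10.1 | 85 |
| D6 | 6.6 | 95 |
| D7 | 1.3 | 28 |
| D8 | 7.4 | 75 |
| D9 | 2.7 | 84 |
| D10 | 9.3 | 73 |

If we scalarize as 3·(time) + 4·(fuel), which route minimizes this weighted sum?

D2

D1: 3·5.0 + 4·108 = 447.0
D2: 3·1.8 + 4·13 = 57.4
D3: 3·6.5 + 4·37 = 167.5
D4: 3·7.3 + 4·15 = 81.9
D5: 3·10.1 + 4·85 = 370.3
D6: 3·6.6 + 4·95 = 399.8
D7: 3·1.3 + 4·28 = 115.9
D8: 3·7.4 + 4·75 = 322.2
D9: 3·2.7 + 4·84 = 344.1
D10: 3·9.3 + 4·73 = 319.9
Lowest: D2 at 57.4.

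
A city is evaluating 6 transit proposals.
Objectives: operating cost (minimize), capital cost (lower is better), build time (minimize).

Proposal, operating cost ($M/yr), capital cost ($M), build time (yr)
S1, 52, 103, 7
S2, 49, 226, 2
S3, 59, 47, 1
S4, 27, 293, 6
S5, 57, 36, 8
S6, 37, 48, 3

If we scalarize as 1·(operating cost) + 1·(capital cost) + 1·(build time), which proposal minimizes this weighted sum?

S6

S1: 1·52 + 1·103 + 1·7 = 162
S2: 1·49 + 1·226 + 1·2 = 277
S3: 1·59 + 1·47 + 1·1 = 107
S4: 1·27 + 1·293 + 1·6 = 326
S5: 1·57 + 1·36 + 1·8 = 101
S6: 1·37 + 1·48 + 1·3 = 88
Lowest: S6 at 88.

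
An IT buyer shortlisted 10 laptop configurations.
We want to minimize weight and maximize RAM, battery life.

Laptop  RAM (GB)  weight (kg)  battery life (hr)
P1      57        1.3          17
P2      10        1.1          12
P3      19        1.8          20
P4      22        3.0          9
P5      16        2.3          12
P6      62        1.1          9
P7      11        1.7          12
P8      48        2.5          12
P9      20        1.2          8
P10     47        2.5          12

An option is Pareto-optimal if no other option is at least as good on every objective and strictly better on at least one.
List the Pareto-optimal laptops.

P1: not dominated.
P2: not dominated.
P3: not dominated (best battery life).
P4: dominated by P1 (RAM 57≥22, weight 1.3≤3.0, battery life 17≥9).
P5: dominated by P1 (RAM 57≥16, weight 1.3≤2.3, battery life 17≥12).
P6: not dominated (best RAM).
P7: dominated by P1 (RAM 57≥11, weight 1.3≤1.7, battery life 17≥12).
P8: dominated by P1 (RAM 57≥48, weight 1.3≤2.5, battery life 17≥12).
P9: dominated by P6 (RAM 62≥20, weight 1.1≤1.2, battery life 9≥8).
P10: dominated by P1 (RAM 57≥47, weight 1.3≤2.5, battery life 17≥12).

P1, P2, P3, P6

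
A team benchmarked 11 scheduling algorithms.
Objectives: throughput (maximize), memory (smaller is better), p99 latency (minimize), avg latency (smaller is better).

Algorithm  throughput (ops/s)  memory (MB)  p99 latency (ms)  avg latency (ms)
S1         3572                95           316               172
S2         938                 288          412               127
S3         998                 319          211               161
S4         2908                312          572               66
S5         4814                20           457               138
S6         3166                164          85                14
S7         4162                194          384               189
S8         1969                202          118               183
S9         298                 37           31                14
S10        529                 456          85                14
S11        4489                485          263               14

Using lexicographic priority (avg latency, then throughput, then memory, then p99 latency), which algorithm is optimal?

First minimize avg latency: best is 14, kept {S6, S9, S10, S11}.
Then maximize throughput: best is 4489, kept {S11}.

S11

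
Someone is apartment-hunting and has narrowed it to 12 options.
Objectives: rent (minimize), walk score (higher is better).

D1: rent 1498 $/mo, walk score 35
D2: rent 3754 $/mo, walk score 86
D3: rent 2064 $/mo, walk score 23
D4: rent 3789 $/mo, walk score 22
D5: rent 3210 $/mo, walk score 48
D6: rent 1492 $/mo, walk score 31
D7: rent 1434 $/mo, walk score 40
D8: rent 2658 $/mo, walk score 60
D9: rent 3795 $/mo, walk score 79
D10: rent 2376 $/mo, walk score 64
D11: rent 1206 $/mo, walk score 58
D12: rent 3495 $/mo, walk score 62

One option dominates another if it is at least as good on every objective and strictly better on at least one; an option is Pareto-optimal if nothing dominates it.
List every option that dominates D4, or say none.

D1, D2, D3, D5, D6, D7, D8, D10, D11, D12

D1: rent 1498≤3789, walk score 35≥22 — dominates D4.
D2: rent 3754≤3789, walk score 86≥22 — dominates D4.
D3: rent 2064≤3789, walk score 23≥22 — dominates D4.
D5: rent 3210≤3789, walk score 48≥22 — dominates D4.
D6: rent 1492≤3789, walk score 31≥22 — dominates D4.
D7: rent 1434≤3789, walk score 40≥22 — dominates D4.
D8: rent 2658≤3789, walk score 60≥22 — dominates D4.
D10: rent 2376≤3789, walk score 64≥22 — dominates D4.
D11: rent 1206≤3789, walk score 58≥22 — dominates D4.
D12: rent 3495≤3789, walk score 62≥22 — dominates D4.
Others (D9) are each worse than D4 on at least one objective.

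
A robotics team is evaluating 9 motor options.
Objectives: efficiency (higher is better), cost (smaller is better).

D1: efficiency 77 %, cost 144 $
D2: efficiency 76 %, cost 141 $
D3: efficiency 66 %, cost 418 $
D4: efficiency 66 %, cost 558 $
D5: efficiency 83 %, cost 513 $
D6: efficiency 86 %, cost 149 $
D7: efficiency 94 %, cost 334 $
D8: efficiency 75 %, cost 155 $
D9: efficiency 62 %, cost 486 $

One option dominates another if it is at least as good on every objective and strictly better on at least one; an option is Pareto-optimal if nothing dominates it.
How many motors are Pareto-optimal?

4

D1: not dominated.
D2: not dominated (best cost).
D3: dominated by D1 (efficiency 77≥66, cost 144≤418).
D4: dominated by D1 (efficiency 77≥66, cost 144≤558).
D5: dominated by D6 (efficiency 86≥83, cost 149≤513).
D6: not dominated.
D7: not dominated (best efficiency).
D8: dominated by D1 (efficiency 77≥75, cost 144≤155).
D9: dominated by D1 (efficiency 77≥62, cost 144≤486).
Pareto-optimal: D1, D2, D6, D7 → 4.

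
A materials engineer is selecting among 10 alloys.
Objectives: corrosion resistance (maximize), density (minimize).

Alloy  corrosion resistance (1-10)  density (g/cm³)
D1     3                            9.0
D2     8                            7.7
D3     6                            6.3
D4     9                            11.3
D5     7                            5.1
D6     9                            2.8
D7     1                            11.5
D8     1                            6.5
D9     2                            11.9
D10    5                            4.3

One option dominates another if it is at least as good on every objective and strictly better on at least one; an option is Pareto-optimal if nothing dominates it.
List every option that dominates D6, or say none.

none

D1: worse on corrosion resistance (3 vs 9).
D2: worse on corrosion resistance (8 vs 9).
D3: worse on corrosion resistance (6 vs 9).
D4: worse on density (11.3 vs 2.8).
D5: worse on corrosion resistance (7 vs 9).
D7: worse on corrosion resistance (1 vs 9).
D8: worse on corrosion resistance (1 vs 9).
D9: worse on corrosion resistance (2 vs 9).
D10: worse on corrosion resistance (5 vs 9).
No option dominates D6.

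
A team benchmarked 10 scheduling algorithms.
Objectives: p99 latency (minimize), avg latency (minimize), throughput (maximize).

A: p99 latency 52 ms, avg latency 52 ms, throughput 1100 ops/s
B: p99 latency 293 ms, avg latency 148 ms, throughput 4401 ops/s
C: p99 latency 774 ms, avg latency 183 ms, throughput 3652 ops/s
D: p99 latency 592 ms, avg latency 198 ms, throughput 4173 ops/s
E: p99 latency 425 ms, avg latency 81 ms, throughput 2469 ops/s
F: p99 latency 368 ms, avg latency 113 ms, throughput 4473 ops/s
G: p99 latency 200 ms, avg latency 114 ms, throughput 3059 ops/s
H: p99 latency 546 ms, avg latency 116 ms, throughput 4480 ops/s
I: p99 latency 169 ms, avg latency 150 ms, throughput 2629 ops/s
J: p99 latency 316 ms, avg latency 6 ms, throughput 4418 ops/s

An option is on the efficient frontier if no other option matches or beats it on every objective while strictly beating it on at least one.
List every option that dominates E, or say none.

J

J: p99 latency 316≤425, avg latency 6≤81, throughput 4418≥2469 — dominates E.
Others (A, B, C, D, F, G, H, I) are each worse than E on at least one objective.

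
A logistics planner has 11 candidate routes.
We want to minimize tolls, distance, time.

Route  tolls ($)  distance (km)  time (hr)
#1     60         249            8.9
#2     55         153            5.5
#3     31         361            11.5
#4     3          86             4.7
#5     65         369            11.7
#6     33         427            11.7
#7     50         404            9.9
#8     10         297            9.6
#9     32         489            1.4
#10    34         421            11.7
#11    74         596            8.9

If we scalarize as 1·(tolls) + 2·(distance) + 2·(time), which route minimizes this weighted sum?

#1: 1·60 + 2·249 + 2·8.9 = 575.8
#2: 1·55 + 2·153 + 2·5.5 = 372.0
#3: 1·31 + 2·361 + 2·11.5 = 776.0
#4: 1·3 + 2·86 + 2·4.7 = 184.4
#5: 1·65 + 2·369 + 2·11.7 = 826.4
#6: 1·33 + 2·427 + 2·11.7 = 910.4
#7: 1·50 + 2·404 + 2·9.9 = 877.8
#8: 1·10 + 2·297 + 2·9.6 = 623.2
#9: 1·32 + 2·489 + 2·1.4 = 1012.8
#10: 1·34 + 2·421 + 2·11.7 = 899.4
#11: 1·74 + 2·596 + 2·8.9 = 1283.8
Lowest: #4 at 184.4.

#4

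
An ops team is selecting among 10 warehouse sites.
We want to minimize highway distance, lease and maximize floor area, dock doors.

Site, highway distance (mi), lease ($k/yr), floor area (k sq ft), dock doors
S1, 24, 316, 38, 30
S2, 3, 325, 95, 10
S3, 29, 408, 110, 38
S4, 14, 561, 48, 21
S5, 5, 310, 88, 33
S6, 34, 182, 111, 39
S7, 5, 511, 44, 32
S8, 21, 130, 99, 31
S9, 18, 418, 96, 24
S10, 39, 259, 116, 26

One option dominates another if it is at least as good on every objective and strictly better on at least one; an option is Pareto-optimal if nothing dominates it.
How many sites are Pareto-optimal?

S1: dominated by S5 (highway distance 5≤24, lease 310≤316, floor area 88≥38, dock doors 33≥30).
S2: not dominated (best highway distance).
S3: not dominated.
S4: dominated by S5 (highway distance 5≤14, lease 310≤561, floor area 88≥48, dock doors 33≥21).
S5: not dominated.
S6: not dominated (best dock doors).
S7: dominated by S5 (highway distance 5≤5, lease 310≤511, floor area 88≥44, dock doors 33≥32).
S8: not dominated (best lease).
S9: not dominated.
S10: not dominated (best floor area).
Pareto-optimal: S2, S3, S5, S6, S8, S9, S10 → 7.

7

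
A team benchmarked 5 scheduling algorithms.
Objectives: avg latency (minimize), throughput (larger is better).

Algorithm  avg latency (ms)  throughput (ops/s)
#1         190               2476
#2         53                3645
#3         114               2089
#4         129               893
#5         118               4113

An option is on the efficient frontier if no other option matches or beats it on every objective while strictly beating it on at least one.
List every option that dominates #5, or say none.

none

#1: worse on avg latency (190 vs 118).
#2: worse on throughput (3645 vs 4113).
#3: worse on throughput (2089 vs 4113).
#4: worse on avg latency (129 vs 118).
No option dominates #5.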